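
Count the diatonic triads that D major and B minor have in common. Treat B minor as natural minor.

7

Diatonic triads of D major: D (I), Em (ii), F♯m (iii), G (IV), A (V), Bm (vi), C♯dim (vii°).
Diatonic triads of B minor (natural minor): Bm (i), C♯dim (ii°), D (III), Em (iv), F♯m (v), G (VI), A (VII).
Matching root and quality in both lists: D, Em, F♯m, G, A, Bm, C♯dim.
That gives 7 common triads.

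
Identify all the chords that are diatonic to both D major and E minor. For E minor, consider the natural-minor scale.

D, Em, G, Bm

Triads in D major: D (I), Em (ii), F#m (iii), G (IV), A (V), Bm (vi), C#dim (vii°).
Triads in E minor (natural minor): Em (i), F#dim (ii°), G (III), Am (iv), Bm (v), C (VI), D (VII).
Shared triads with their functions: D (I in D major, VII in E minor); Em (ii in D major, i in E minor); G (IV in D major, III in E minor); Bm (vi in D major, v in E minor).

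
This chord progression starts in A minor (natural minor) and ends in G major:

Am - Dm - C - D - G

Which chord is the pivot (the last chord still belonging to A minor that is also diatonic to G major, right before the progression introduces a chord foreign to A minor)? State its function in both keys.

C — III in A minor, IV in G major

Chords diatonic to A minor: Am, Bdim, C, Dm, Em, F, G.
Reading the progression, the first chord not in that set is D, so the modulation leaves A minor there.
The chord immediately before D is C, which is diatonic to both keys: III in A minor and IV in G major.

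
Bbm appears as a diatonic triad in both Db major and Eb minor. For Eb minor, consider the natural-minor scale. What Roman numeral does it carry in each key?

The scale of Db major is Db Eb F Gb Ab Bb C; Bb is degree 6, and the triad built there (Bb-Db-F) is minor, so it is vi.
The scale of Eb minor (natural minor) is Eb F Gb Ab Bb Cb Db; Bb is degree 5, and the triad built there (Bb-Db-F) is minor, so it is v.

vi in Db major; v in Eb minor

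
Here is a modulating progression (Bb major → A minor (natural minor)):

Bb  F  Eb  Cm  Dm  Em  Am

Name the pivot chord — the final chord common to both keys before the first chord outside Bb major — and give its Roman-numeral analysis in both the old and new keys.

Chords diatonic to Bb major: Bb, Cm, Dm, Eb, F, Gm, Adim.
Reading the progression, the first chord not in that set is Em, so the modulation leaves Bb major there.
The chord immediately before Em is Dm, which is diatonic to both keys: iii in Bb major and iv in A minor.

Dm — iii in Bb major, iv in A minor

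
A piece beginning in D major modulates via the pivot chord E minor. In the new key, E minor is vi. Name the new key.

The numeral vi denotes a minor triad on scale degree 6. With E on degree 6, the tonic of the new key is G.
Degree 6 carries a minor triad in major keys, so the destination is G major.
Check: the diatonic triads of G major are G (I), Am (ii), Bm (iii), C (IV), D (V), Em (vi), F#dim (vii°) — E minor is indeed vi.

G major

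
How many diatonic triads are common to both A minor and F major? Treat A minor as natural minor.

Diatonic triads of A minor (natural minor): A minor (i), B diminished (ii°), C major (III), D minor (iv), E minor (v), F major (VI), G major (VII).
Diatonic triads of F major: F major (I), G minor (ii), A minor (iii), Bb major (IV), C major (V), D minor (vi), E diminished (vii°).
Matching root and quality in both lists: A minor, C major, D minor, F major.
That gives 4 common triads.

4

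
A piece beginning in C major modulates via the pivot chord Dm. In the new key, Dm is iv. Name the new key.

A minor

The numeral iv denotes a minor triad on scale degree 4. With D on degree 4, the tonic of the new key is A.
Degree 4 carries a minor triad in minor keys, so the destination is A minor.
Check: the diatonic triads of A minor (natural minor) are Am (i), Bdim (ii°), C (III), Dm (iv), Em (v), F (VI), G (VII) — Dm is indeed iv.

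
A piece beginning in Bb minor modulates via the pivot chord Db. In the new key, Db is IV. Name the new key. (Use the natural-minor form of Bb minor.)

The numeral IV denotes a major triad on scale degree 4. With Db on degree 4, the tonic of the new key is Ab.
Degree 4 carries a major triad in major keys, so the destination is Ab major.
Check: the diatonic triads of Ab major are Ab (I), Bbm (ii), Cm (iii), Db (IV), Eb (V), Fm (vi), Gdim (vii°) — Db is indeed IV.

Ab major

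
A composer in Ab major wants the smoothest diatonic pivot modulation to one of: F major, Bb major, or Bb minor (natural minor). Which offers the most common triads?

Triads of Ab major: Ab (I), Bbm (ii), Cm (iii), Db (IV), Eb (V), Fm (vi), Gdim (vii°).
F major shares 0: none.
Bb major shares 2: Cm, Eb.
Bb minor (natural minor) shares 4: Ab, Bbm, Db, Fm.
The most common triads (4) are shared with Bb minor.

Bb minor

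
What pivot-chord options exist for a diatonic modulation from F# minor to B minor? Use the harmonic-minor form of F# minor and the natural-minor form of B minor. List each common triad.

Triads in F# minor (harmonic minor): F#m (i), G#dim (ii°), Aaug (III+), Bm (iv), C# (V), D (VI), E#dim (vii°).
Triads in B minor (natural minor): Bm (i), C#dim (ii°), D (III), Em (iv), F#m (v), G (VI), A (VII).
Shared triads with their functions: F#m (i in F# minor, v in B minor); Bm (iv in F# minor, i in B minor); D (VI in F# minor, III in B minor).

F#m, Bm, D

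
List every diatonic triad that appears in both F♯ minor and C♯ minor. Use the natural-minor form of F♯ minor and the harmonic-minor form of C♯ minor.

Triads in F♯ minor (natural minor): F♯ minor (i), G♯ diminished (ii°), A major (III), B minor (iv), C♯ minor (v), D major (VI), E major (VII).
Triads in C♯ minor (harmonic minor): C♯ minor (i), D♯ diminished (ii°), E augmented (III+), F♯ minor (iv), G♯ major (V), A major (VI), B♯ diminished (vii°).
Shared triads with their functions: F♯ minor (i in F♯ minor, iv in C♯ minor); A major (III in F♯ minor, VI in C♯ minor); C♯ minor (v in F♯ minor, i in C♯ minor).

F♯m, A, C♯m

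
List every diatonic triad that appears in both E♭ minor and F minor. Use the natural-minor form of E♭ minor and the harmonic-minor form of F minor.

B♭m, D♭

Triads in E♭ minor (natural minor): E♭ minor (i), F diminished (ii°), G♭ major (III), A♭ minor (iv), B♭ minor (v), C♭ major (VI), D♭ major (VII).
Triads in F minor (harmonic minor): F minor (i), G diminished (ii°), A♭ augmented (III+), B♭ minor (iv), C major (V), D♭ major (VI), E diminished (vii°).
Shared triads with their functions: B♭ minor (v in E♭ minor, iv in F minor); D♭ major (VII in E♭ minor, VI in F minor).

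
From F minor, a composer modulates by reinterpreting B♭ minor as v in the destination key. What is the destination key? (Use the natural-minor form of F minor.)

E♭ minor

The numeral v denotes a minor triad on scale degree 5. With B♭ on degree 5, the tonic of the new key is E♭.
Degree 5 carries a minor triad in natural-minor keys, so the destination is E♭ minor.
Check: the diatonic triads of E♭ minor (natural minor) are E♭m (i), Fdim (ii°), G♭ (III), A♭m (iv), B♭m (v), C♭ (VI), D♭ (VII) — B♭ minor is indeed v.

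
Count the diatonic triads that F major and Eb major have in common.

2

Diatonic triads of F major: F (I), Gm (ii), Am (iii), Bb (IV), C (V), Dm (vi), Edim (vii°).
Diatonic triads of Eb major: Eb (I), Fm (ii), Gm (iii), Ab (IV), Bb (V), Cm (vi), Ddim (vii°).
Matching root and quality in both lists: Gm, Bb.
That gives 2 common triads.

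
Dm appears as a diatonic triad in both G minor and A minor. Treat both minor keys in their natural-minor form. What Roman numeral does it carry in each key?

The scale of G minor (natural minor) is G A Bb C D Eb F; D is degree 5, and the triad built there (D-F-A) is minor, so it is v.
The scale of A minor (natural minor) is A B C D E F G; D is degree 4, and the triad built there (D-F-A) is minor, so it is iv.

v in G minor; iv in A minor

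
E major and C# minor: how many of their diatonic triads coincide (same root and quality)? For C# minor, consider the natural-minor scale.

Diatonic triads of E major: E (I), F#m (ii), G#m (iii), A (IV), B (V), C#m (vi), D#dim (vii°).
Diatonic triads of C# minor (natural minor): C#m (i), D#dim (ii°), E (III), F#m (iv), G#m (v), A (VI), B (VII).
Matching root and quality in both lists: E, F#m, G#m, A, B, C#m, D#dim.
That gives 7 common triads.

7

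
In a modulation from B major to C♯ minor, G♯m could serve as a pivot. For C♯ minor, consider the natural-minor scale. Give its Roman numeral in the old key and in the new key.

The scale of B major is B C♯ D♯ E F♯ G♯ A♯; G♯ is degree 6, and the triad built there (G♯-B-D♯) is minor, so it is vi.
The scale of C♯ minor (natural minor) is C♯ D♯ E F♯ G♯ A B; G♯ is degree 5, and the triad built there (G♯-B-D♯) is minor, so it is v.

vi in B major; v in C♯ minor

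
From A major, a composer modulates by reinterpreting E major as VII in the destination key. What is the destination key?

F# minor

The numeral VII denotes a major triad on scale degree 7. With E on degree 7, the tonic of the new key is F#.
Degree 7 carries a major triad in natural-minor keys, so the destination is F# minor.
Check: the diatonic triads of F# minor (natural minor) are F#m (i), G#dim (ii°), A (III), Bm (iv), C#m (v), D (VI), E (VII) — E major is indeed VII.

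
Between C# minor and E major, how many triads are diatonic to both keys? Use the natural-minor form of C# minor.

Diatonic triads of C# minor (natural minor): C# minor (i), D# diminished (ii°), E major (III), F# minor (iv), G# minor (v), A major (VI), B major (VII).
Diatonic triads of E major: E major (I), F# minor (ii), G# minor (iii), A major (IV), B major (V), C# minor (vi), D# diminished (vii°).
Matching root and quality in both lists: C# minor, D# diminished, E major, F# minor, G# minor, A major, B major.
That gives 7 common triads.

7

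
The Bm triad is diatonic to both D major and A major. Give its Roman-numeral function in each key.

The scale of D major is D E F♯ G A B C♯; B is degree 6, and the triad built there (B-D-F♯) is minor, so it is vi.
The scale of A major is A B C♯ D E F♯ G♯; B is degree 2, and the triad built there (B-D-F♯) is minor, so it is ii.

vi in D major; ii in A major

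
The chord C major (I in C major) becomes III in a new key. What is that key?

The numeral III denotes a major triad on scale degree 3. With C on degree 3, the tonic of the new key is A.
Degree 3 carries a major triad in natural-minor keys, so the destination is A minor.
Check: the diatonic triads of A minor (natural minor) are Am (i), Bdim (ii°), C (III), Dm (iv), Em (v), F (VI), G (VII) — C major is indeed III.

A minor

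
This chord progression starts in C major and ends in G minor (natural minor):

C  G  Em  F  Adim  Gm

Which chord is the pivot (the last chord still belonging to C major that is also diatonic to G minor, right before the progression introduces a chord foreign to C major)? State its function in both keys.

Chords diatonic to C major: C, Dm, Em, F, G, Am, Bdim.
Reading the progression, the first chord not in that set is Adim, so the modulation leaves C major there.
The chord immediately before Adim is F, which is diatonic to both keys: IV in C major and VII in G minor.

F — IV in C major, VII in G minor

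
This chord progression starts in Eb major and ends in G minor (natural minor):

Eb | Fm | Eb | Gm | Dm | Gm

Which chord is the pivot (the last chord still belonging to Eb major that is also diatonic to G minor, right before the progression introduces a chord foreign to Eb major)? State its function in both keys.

Gm — iii in Eb major, i in G minor

Chords diatonic to Eb major: Eb, Fm, Gm, Ab, Bb, Cm, Ddim.
Reading the progression, the first chord not in that set is Dm, so the modulation leaves Eb major there.
The chord immediately before Dm is Gm, which is diatonic to both keys: iii in Eb major and i in G minor.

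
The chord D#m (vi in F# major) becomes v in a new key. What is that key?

G# minor

The numeral v denotes a minor triad on scale degree 5. With D# on degree 5, the tonic of the new key is G#.
Degree 5 carries a minor triad in natural-minor keys, so the destination is G# minor.
Check: the diatonic triads of G# minor (natural minor) are G#m (i), A#dim (ii°), B (III), C#m (iv), D#m (v), E (VI), F# (VII) — D#m is indeed v.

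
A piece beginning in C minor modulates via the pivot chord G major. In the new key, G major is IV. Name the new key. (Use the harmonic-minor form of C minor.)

D major

The numeral IV denotes a major triad on scale degree 4. With G on degree 4, the tonic of the new key is D.
Degree 4 carries a major triad in major keys, so the destination is D major.
Check: the diatonic triads of D major are D (I), Em (ii), F#m (iii), G (IV), A (V), Bm (vi), C#dim (vii°) — G major is indeed IV.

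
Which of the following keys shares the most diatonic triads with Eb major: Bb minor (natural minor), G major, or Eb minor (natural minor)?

Bb minor

Triads of Eb major: Eb major (I), F minor (ii), G minor (iii), Ab major (IV), Bb major (V), C minor (vi), D diminished (vii°).
Bb minor (natural minor) shares 2: Fm, Ab.
G major shares 0: none.
Eb minor (natural minor) shares 0: none.
The most common triads (2) are shared with Bb minor.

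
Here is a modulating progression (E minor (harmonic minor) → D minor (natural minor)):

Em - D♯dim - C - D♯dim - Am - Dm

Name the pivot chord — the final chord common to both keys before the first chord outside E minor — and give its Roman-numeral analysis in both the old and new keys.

Am — iv in E minor, v in D minor

Chords diatonic to E minor: Em, F♯dim, Gaug, Am, B, C, D♯dim.
Reading the progression, the first chord not in that set is Dm, so the modulation leaves E minor there.
The chord immediately before Dm is Am, which is diatonic to both keys: iv in E minor and v in D minor.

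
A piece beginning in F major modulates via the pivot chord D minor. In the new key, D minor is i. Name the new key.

The numeral i denotes a minor triad on scale degree 1. With D on degree 1, the tonic of the new key is D.
Degree 1 carries a minor triad in minor keys, so the destination is D minor.
Check: the diatonic triads of D minor (natural minor) are Dm (i), Edim (ii°), F (III), Gm (iv), Am (v), Bb (VI), C (VII) — D minor is indeed i.

D minor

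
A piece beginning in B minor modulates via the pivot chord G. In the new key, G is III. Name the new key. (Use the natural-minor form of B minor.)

The numeral III denotes a major triad on scale degree 3. With G on degree 3, the tonic of the new key is E.
Degree 3 carries a major triad in natural-minor keys, so the destination is E minor.
Check: the diatonic triads of E minor (natural minor) are Em (i), F#dim (ii°), G (III), Am (iv), Bm (v), C (VI), D (VII) — G is indeed III.

E minor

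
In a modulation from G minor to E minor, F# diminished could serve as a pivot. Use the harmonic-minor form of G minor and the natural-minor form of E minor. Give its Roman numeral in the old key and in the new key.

vii° in G minor; ii° in E minor

The scale of G minor (harmonic minor) is G A Bb C D Eb F#; F# is degree 7, and the triad built there (F#-A-C) is diminished, so it is vii°.
The scale of E minor (natural minor) is E F# G A B C D; F# is degree 2, and the triad built there (F#-A-C) is diminished, so it is ii°.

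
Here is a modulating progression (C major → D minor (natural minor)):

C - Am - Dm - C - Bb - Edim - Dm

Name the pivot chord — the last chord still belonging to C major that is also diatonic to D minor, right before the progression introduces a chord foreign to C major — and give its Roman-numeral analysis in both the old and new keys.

C — I in C major, VII in D minor

Chords diatonic to C major: C, Dm, Em, F, G, Am, Bdim.
Reading the progression, the first chord not in that set is Bb, so the modulation leaves C major there.
The chord immediately before Bb is C, which is diatonic to both keys: I in C major and VII in D minor.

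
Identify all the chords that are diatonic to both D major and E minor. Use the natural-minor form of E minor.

D, Em, G, Bm

Triads in D major: D (I), Em (ii), F#m (iii), G (IV), A (V), Bm (vi), C#dim (vii°).
Triads in E minor (natural minor): Em (i), F#dim (ii°), G (III), Am (iv), Bm (v), C (VI), D (VII).
Shared triads with their functions: D (I in D major, VII in E minor); Em (ii in D major, i in E minor); G (IV in D major, III in E minor); Bm (vi in D major, v in E minor).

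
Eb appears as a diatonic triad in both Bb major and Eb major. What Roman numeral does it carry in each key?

The scale of Bb major is Bb C D Eb F G A; Eb is degree 4, and the triad built there (Eb-G-Bb) is major, so it is IV.
The scale of Eb major is Eb F G Ab Bb C D; Eb is degree 1, and the triad built there (Eb-G-Bb) is major, so it is I.

IV in Bb major; I in Eb major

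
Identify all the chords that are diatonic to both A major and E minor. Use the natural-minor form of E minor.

Triads in A major: A (I), Bm (ii), C♯m (iii), D (IV), E (V), F♯m (vi), G♯dim (vii°).
Triads in E minor (natural minor): Em (i), F♯dim (ii°), G (III), Am (iv), Bm (v), C (VI), D (VII).
Shared triads with their functions: Bm (ii in A major, v in E minor); D (IV in A major, VII in E minor).

Bm, D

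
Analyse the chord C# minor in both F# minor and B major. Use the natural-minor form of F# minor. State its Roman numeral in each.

The scale of F# minor (natural minor) is F# G# A B C# D E; C# is degree 5, and the triad built there (C#-E-G#) is minor, so it is v.
The scale of B major is B C# D# E F# G# A#; C# is degree 2, and the triad built there (C#-E-G#) is minor, so it is ii.

v in F# minor; ii in B major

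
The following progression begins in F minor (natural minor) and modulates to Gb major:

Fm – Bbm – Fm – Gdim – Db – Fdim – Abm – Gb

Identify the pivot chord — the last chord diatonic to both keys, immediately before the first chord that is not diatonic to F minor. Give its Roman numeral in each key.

Chords diatonic to F minor: Fm, Gdim, Ab, Bbm, Cm, Db, Eb.
Reading the progression, the first chord not in that set is Fdim, so the modulation leaves F minor there.
The chord immediately before Fdim is Db, which is diatonic to both keys: VI in F minor and V in Gb major.

Db — VI in F minor, V in Gb major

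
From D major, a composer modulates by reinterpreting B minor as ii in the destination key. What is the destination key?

The numeral ii denotes a minor triad on scale degree 2. With B on degree 2, the tonic of the new key is A.
Degree 2 carries a minor triad in major keys, so the destination is A major.
Check: the diatonic triads of A major are A (I), Bm (ii), C#m (iii), D (IV), E (V), F#m (vi), G#dim (vii°) — B minor is indeed ii.

A major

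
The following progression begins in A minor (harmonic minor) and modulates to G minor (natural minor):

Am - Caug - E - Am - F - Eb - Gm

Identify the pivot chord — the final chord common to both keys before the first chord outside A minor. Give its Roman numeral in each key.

F — VI in A minor, VII in G minor

Chords diatonic to A minor: Am, Bdim, Caug, Dm, E, F, G#dim.
Reading the progression, the first chord not in that set is Eb, so the modulation leaves A minor there.
The chord immediately before Eb is F, which is diatonic to both keys: VI in A minor and VII in G minor.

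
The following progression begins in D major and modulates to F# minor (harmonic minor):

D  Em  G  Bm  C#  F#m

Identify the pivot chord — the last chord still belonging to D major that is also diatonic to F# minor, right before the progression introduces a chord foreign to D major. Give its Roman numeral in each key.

Bm — vi in D major, iv in F# minor

Chords diatonic to D major: D, Em, F#m, G, A, Bm, C#dim.
Reading the progression, the first chord not in that set is C#, so the modulation leaves D major there.
The chord immediately before C# is Bm, which is diatonic to both keys: vi in D major and iv in F# minor.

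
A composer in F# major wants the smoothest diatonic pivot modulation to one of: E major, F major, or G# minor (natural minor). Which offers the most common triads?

G# minor

Triads of F# major: F# (I), G#m (ii), A#m (iii), B (IV), C# (V), D#m (vi), E#dim (vii°).
E major shares 2: G#m, B.
F major shares 0: none.
G# minor (natural minor) shares 4: F#, G#m, B, D#m.
The most common triads (4) are shared with G# minor.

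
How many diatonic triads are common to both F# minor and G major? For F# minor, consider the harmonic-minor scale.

2

Diatonic triads of F# minor (harmonic minor): F#m (i), G#dim (ii°), Aaug (III+), Bm (iv), C# (V), D (VI), E#dim (vii°).
Diatonic triads of G major: G (I), Am (ii), Bm (iii), C (IV), D (V), Em (vi), F#dim (vii°).
Matching root and quality in both lists: Bm, D.
That gives 2 common triads.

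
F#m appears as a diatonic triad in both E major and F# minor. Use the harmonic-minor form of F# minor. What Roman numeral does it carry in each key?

ii in E major; i in F# minor

The scale of E major is E F# G# A B C# D#; F# is degree 2, and the triad built there (F#-A-C#) is minor, so it is ii.
The scale of F# minor (harmonic minor) is F# G# A B C# D E#; F# is degree 1, and the triad built there (F#-A-C#) is minor, so it is i.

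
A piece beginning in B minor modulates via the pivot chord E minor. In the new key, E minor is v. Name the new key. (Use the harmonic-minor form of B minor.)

The numeral v denotes a minor triad on scale degree 5. With E on degree 5, the tonic of the new key is A.
Degree 5 carries a minor triad in natural-minor keys, so the destination is A minor.
Check: the diatonic triads of A minor (natural minor) are Am (i), Bdim (ii°), C (III), Dm (iv), Em (v), F (VI), G (VII) — E minor is indeed v.

A minor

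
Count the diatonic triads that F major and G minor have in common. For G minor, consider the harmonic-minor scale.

Diatonic triads of F major: F (I), Gm (ii), Am (iii), Bb (IV), C (V), Dm (vi), Edim (vii°).
Diatonic triads of G minor (harmonic minor): Gm (i), Adim (ii°), Bbaug (III+), Cm (iv), D (V), Eb (VI), F#dim (vii°).
Matching root and quality in both lists: Gm.
That gives 1 common triad.

1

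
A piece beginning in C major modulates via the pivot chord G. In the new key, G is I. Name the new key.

G major

The numeral I denotes a major triad on scale degree 1. With G on degree 1, the tonic of the new key is G.
Degree 1 carries a major triad in major keys, so the destination is G major.
Check: the diatonic triads of G major are G (I), Am (ii), Bm (iii), C (IV), D (V), Em (vi), F#dim (vii°) — G is indeed I.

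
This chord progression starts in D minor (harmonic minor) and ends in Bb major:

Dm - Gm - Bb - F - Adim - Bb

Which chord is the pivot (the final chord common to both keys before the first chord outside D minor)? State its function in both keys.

Bb — VI in D minor, I in Bb major

Chords diatonic to D minor: Dm, Edim, Faug, Gm, A, Bb, C#dim.
Reading the progression, the first chord not in that set is F, so the modulation leaves D minor there.
The chord immediately before F is Bb, which is diatonic to both keys: VI in D minor and I in Bb major.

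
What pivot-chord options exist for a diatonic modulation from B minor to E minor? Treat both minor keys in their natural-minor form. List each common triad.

Triads in B minor (natural minor): Bm (i), C#dim (ii°), D (III), Em (iv), F#m (v), G (VI), A (VII).
Triads in E minor (natural minor): Em (i), F#dim (ii°), G (III), Am (iv), Bm (v), C (VI), D (VII).
Shared triads with their functions: Bm (i in B minor, v in E minor); D (III in B minor, VII in E minor); Em (iv in B minor, i in E minor); G (VI in B minor, III in E minor).

Bm, D, Em, G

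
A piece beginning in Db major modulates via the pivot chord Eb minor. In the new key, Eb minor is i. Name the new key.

Eb minor

The numeral i denotes a minor triad on scale degree 1. With Eb on degree 1, the tonic of the new key is Eb.
Degree 1 carries a minor triad in minor keys, so the destination is Eb minor.
Check: the diatonic triads of Eb minor (natural minor) are Ebm (i), Fdim (ii°), Gb (III), Abm (iv), Bbm (v), Cb (VI), Db (VII) — Eb minor is indeed i.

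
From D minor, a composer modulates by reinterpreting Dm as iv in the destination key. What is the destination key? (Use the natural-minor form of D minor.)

A minor

The numeral iv denotes a minor triad on scale degree 4. With D on degree 4, the tonic of the new key is A.
Degree 4 carries a minor triad in minor keys, so the destination is A minor.
Check: the diatonic triads of A minor (natural minor) are Am (i), Bdim (ii°), C (III), Dm (iv), Em (v), F (VI), G (VII) — Dm is indeed iv.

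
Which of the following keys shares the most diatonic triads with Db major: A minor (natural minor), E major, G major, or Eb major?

Eb major

Triads of Db major: Db major (I), Eb minor (ii), F minor (iii), Gb major (IV), Ab major (V), Bb minor (vi), C diminished (vii°).
A minor (natural minor) shares 0: none.
E major shares 0: none.
G major shares 0: none.
Eb major shares 2: Fm, Ab.
The most common triads (2) are shared with Eb major.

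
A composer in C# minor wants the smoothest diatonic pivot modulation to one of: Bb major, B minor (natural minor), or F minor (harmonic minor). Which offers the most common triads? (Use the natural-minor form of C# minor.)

Triads of C# minor (natural minor): C# minor (i), D# diminished (ii°), E major (III), F# minor (iv), G# minor (v), A major (VI), B major (VII).
Bb major shares 0: none.
B minor (natural minor) shares 2: F#m, A.
F minor (harmonic minor) shares 0: none.
The most common triads (2) are shared with B minor.

B minor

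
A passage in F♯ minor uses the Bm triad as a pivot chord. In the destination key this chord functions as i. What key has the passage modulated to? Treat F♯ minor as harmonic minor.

B minor

The numeral i denotes a minor triad on scale degree 1. With B on degree 1, the tonic of the new key is B.
Degree 1 carries a minor triad in minor keys, so the destination is B minor.
Check: the diatonic triads of B minor (natural minor) are Bm (i), C♯dim (ii°), D (III), Em (iv), F♯m (v), G (VI), A (VII) — Bm is indeed i.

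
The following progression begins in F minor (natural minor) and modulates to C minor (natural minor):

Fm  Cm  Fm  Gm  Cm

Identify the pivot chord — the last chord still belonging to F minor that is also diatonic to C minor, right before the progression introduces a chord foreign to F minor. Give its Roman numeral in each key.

Chords diatonic to F minor: Fm, Gdim, Ab, Bbm, Cm, Db, Eb.
Reading the progression, the first chord not in that set is Gm, so the modulation leaves F minor there.
The chord immediately before Gm is Fm, which is diatonic to both keys: i in F minor and iv in C minor.

Fm — i in F minor, iv in C minor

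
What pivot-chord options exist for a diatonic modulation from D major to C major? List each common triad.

Em, G

Triads in D major: D (I), Em (ii), F#m (iii), G (IV), A (V), Bm (vi), C#dim (vii°).
Triads in C major: C (I), Dm (ii), Em (iii), F (IV), G (V), Am (vi), Bdim (vii°).
Shared triads with their functions: Em (ii in D major, iii in C major); G (IV in D major, V in C major).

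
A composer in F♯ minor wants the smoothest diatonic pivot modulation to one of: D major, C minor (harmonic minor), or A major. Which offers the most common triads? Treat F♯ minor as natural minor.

A major

Triads of F♯ minor (natural minor): F♯m (i), G♯dim (ii°), A (III), Bm (iv), C♯m (v), D (VI), E (VII).
D major shares 4: F♯m, A, Bm, D.
C minor (harmonic minor) shares 0: none.
A major shares 7: F♯m, G♯dim, A, Bm, C♯m, D, E.
The most common triads (7) are shared with A major.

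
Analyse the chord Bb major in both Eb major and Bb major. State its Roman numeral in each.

The scale of Eb major is Eb F G Ab Bb C D; Bb is degree 5, and the triad built there (Bb-D-F) is major, so it is V.
The scale of Bb major is Bb C D Eb F G A; Bb is degree 1, and the triad built there (Bb-D-F) is major, so it is I.

V in Eb major; I in Bb major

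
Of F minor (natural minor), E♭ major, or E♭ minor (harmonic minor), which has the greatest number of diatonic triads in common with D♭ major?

F minor

Triads of D♭ major: D♭ (I), E♭m (ii), Fm (iii), G♭ (IV), A♭ (V), B♭m (vi), Cdim (vii°).
F minor (natural minor) shares 4: D♭, Fm, A♭, B♭m.
E♭ major shares 2: Fm, A♭.
E♭ minor (harmonic minor) shares 1: E♭m.
The most common triads (4) are shared with F minor.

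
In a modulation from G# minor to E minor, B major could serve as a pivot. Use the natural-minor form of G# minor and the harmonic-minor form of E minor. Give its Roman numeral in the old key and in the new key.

The scale of G# minor (natural minor) is G# A# B C# D# E F#; B is degree 3, and the triad built there (B-D#-F#) is major, so it is III.
The scale of E minor (harmonic minor) is E F# G A B C D#; B is degree 5, and the triad built there (B-D#-F#) is major, so it is V.

III in G# minor; V in E minor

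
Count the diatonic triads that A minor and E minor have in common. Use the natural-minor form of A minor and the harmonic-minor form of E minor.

3

Diatonic triads of A minor (natural minor): Am (i), Bdim (ii°), C (III), Dm (iv), Em (v), F (VI), G (VII).
Diatonic triads of E minor (harmonic minor): Em (i), F#dim (ii°), Gaug (III+), Am (iv), B (V), C (VI), D#dim (vii°).
Matching root and quality in both lists: Am, C, Em.
That gives 3 common triads.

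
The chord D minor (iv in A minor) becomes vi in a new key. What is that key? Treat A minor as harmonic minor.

The numeral vi denotes a minor triad on scale degree 6. With D on degree 6, the tonic of the new key is F.
Degree 6 carries a minor triad in major keys, so the destination is F major.
Check: the diatonic triads of F major are F (I), Gm (ii), Am (iii), B♭ (IV), C (V), Dm (vi), Edim (vii°) — D minor is indeed vi.

F major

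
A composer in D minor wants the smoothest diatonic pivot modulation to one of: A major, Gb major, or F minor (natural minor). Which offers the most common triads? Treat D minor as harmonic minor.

Triads of D minor (harmonic minor): D minor (i), E diminished (ii°), F augmented (III+), G minor (iv), A major (V), Bb major (VI), C# diminished (vii°).
A major shares 1: A.
Gb major shares 0: none.
F minor (natural minor) shares 0: none.
The most common triads (1) are shared with A major.

A major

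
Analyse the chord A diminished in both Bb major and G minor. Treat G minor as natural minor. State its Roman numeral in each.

vii° in Bb major; ii° in G minor

The scale of Bb major is Bb C D Eb F G A; A is degree 7, and the triad built there (A-C-Eb) is diminished, so it is vii°.
The scale of G minor (natural minor) is G A Bb C D Eb F; A is degree 2, and the triad built there (A-C-Eb) is diminished, so it is ii°.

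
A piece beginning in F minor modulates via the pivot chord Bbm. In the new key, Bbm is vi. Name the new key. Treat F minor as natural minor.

The numeral vi denotes a minor triad on scale degree 6. With Bb on degree 6, the tonic of the new key is Db.
Degree 6 carries a minor triad in major keys, so the destination is Db major.
Check: the diatonic triads of Db major are Db (I), Ebm (ii), Fm (iii), Gb (IV), Ab (V), Bbm (vi), Cdim (vii°) — Bbm is indeed vi.

Db major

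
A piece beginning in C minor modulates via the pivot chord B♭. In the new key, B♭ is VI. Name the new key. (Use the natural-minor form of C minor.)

D minor

The numeral VI denotes a major triad on scale degree 6. With B♭ on degree 6, the tonic of the new key is D.
Degree 6 carries a major triad in minor keys, so the destination is D minor.
Check: the diatonic triads of D minor (natural minor) are Dm (i), Edim (ii°), F (III), Gm (iv), Am (v), B♭ (VI), C (VII) — B♭ is indeed VI.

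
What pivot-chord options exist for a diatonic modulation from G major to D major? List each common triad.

Triads in G major: G (I), Am (ii), Bm (iii), C (IV), D (V), Em (vi), F#dim (vii°).
Triads in D major: D (I), Em (ii), F#m (iii), G (IV), A (V), Bm (vi), C#dim (vii°).
Shared triads with their functions: G (I in G major, IV in D major); Bm (iii in G major, vi in D major); D (V in G major, I in D major); Em (vi in G major, ii in D major).

G, Bm, D, Em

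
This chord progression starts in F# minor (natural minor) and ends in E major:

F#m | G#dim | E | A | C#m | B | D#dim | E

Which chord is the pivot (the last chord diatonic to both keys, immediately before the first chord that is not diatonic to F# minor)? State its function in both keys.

Chords diatonic to F# minor: F#m, G#dim, A, Bm, C#m, D, E.
Reading the progression, the first chord not in that set is B, so the modulation leaves F# minor there.
The chord immediately before B is C#m, which is diatonic to both keys: v in F# minor and vi in E major.

C#m — v in F# minor, vi in E major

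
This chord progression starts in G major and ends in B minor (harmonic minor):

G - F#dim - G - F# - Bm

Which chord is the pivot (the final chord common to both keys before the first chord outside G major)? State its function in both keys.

Chords diatonic to G major: G, Am, Bm, C, D, Em, F#dim.
Reading the progression, the first chord not in that set is F#, so the modulation leaves G major there.
The chord immediately before F# is G, which is diatonic to both keys: I in G major and VI in B minor.

G — I in G major, VI in B minor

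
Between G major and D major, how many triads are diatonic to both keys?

Diatonic triads of G major: G major (I), A minor (ii), B minor (iii), C major (IV), D major (V), E minor (vi), F# diminished (vii°).
Diatonic triads of D major: D major (I), E minor (ii), F# minor (iii), G major (IV), A major (V), B minor (vi), C# diminished (vii°).
Matching root and quality in both lists: G major, B minor, D major, E minor.
That gives 4 common triads.

4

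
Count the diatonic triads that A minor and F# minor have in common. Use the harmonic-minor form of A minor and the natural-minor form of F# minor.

2

Diatonic triads of A minor (harmonic minor): Am (i), Bdim (ii°), Caug (III+), Dm (iv), E (V), F (VI), G#dim (vii°).
Diatonic triads of F# minor (natural minor): F#m (i), G#dim (ii°), A (III), Bm (iv), C#m (v), D (VI), E (VII).
Matching root and quality in both lists: E, G#dim.
That gives 2 common triads.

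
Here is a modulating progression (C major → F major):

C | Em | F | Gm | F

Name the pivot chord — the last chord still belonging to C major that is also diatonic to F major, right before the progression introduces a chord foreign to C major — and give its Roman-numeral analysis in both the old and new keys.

Chords diatonic to C major: C, Dm, Em, F, G, Am, Bdim.
Reading the progression, the first chord not in that set is Gm, so the modulation leaves C major there.
The chord immediately before Gm is F, which is diatonic to both keys: IV in C major and I in F major.

F — IV in C major, I in F major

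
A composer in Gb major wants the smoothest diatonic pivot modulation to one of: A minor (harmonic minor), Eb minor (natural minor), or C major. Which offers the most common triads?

Eb minor

Triads of Gb major: Gb major (I), Ab minor (ii), Bb minor (iii), Cb major (IV), Db major (V), Eb minor (vi), F diminished (vii°).
A minor (harmonic minor) shares 0: none.
Eb minor (natural minor) shares 7: Gb, Abm, Bbm, Cb, Db, Ebm, Fdim.
C major shares 0: none.
The most common triads (7) are shared with Eb minor.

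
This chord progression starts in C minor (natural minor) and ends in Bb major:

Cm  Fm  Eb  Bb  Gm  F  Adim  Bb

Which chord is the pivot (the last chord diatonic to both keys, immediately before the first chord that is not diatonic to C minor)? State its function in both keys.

Chords diatonic to C minor: Cm, Ddim, Eb, Fm, Gm, Ab, Bb.
Reading the progression, the first chord not in that set is F, so the modulation leaves C minor there.
The chord immediately before F is Gm, which is diatonic to both keys: v in C minor and vi in Bb major.

Gm — v in C minor, vi in Bb major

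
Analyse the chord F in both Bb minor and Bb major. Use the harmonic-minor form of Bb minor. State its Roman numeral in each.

V in Bb minor; V in Bb major

The scale of Bb minor (harmonic minor) is Bb C Db Eb F Gb A; F is degree 5, and the triad built there (F-A-C) is major, so it is V.
The scale of Bb major is Bb C D Eb F G A; F is degree 5, and the triad built there (F-A-C) is major, so it is V.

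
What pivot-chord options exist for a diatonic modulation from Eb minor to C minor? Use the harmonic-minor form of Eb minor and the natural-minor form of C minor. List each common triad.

Triads in Eb minor (harmonic minor): Eb minor (i), F diminished (ii°), Gb augmented (III+), Ab minor (iv), Bb major (V), Cb major (VI), D diminished (vii°).
Triads in C minor (natural minor): C minor (i), D diminished (ii°), Eb major (III), F minor (iv), G minor (v), Ab major (VI), Bb major (VII).
Shared triads with their functions: Bb major (V in Eb minor, VII in C minor); D diminished (vii° in Eb minor, ii° in C minor).

Bb, Ddim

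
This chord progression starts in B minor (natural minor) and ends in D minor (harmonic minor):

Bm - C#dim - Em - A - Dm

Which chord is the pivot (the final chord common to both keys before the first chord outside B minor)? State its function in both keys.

Chords diatonic to B minor: Bm, C#dim, D, Em, F#m, G, A.
Reading the progression, the first chord not in that set is Dm, so the modulation leaves B minor there.
The chord immediately before Dm is A, which is diatonic to both keys: VII in B minor and V in D minor.

A — VII in B minor, V in D minor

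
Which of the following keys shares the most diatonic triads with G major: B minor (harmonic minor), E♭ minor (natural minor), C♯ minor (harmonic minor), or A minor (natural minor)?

A minor

Triads of G major: G (I), Am (ii), Bm (iii), C (IV), D (V), Em (vi), F♯dim (vii°).
B minor (harmonic minor) shares 3: G, Bm, Em.
E♭ minor (natural minor) shares 0: none.
C♯ minor (harmonic minor) shares 0: none.
A minor (natural minor) shares 4: G, Am, C, Em.
The most common triads (4) are shared with A minor.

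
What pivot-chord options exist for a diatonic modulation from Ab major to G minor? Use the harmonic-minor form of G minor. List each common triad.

Cm, Eb

Triads in Ab major: Ab (I), Bbm (ii), Cm (iii), Db (IV), Eb (V), Fm (vi), Gdim (vii°).
Triads in G minor (harmonic minor): Gm (i), Adim (ii°), Bbaug (III+), Cm (iv), D (V), Eb (VI), F#dim (vii°).
Shared triads with their functions: Cm (iii in Ab major, iv in G minor); Eb (V in Ab major, VI in G minor).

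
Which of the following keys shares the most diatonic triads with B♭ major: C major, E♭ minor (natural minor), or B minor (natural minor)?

Triads of B♭ major: B♭ major (I), C minor (ii), D minor (iii), E♭ major (IV), F major (V), G minor (vi), A diminished (vii°).
C major shares 2: Dm, F.
E♭ minor (natural minor) shares 0: none.
B minor (natural minor) shares 0: none.
The most common triads (2) are shared with C major.

C major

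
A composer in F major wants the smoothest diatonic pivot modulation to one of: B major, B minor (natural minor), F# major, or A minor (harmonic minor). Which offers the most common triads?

Triads of F major: F major (I), G minor (ii), A minor (iii), Bb major (IV), C major (V), D minor (vi), E diminished (vii°).
B major shares 0: none.
B minor (natural minor) shares 0: none.
F# major shares 0: none.
A minor (harmonic minor) shares 3: F, Am, Dm.
The most common triads (3) are shared with A minor.

A minor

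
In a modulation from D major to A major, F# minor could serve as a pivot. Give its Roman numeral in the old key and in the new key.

iii in D major; vi in A major

The scale of D major is D E F# G A B C#; F# is degree 3, and the triad built there (F#-A-C#) is minor, so it is iii.
The scale of A major is A B C# D E F# G#; F# is degree 6, and the triad built there (F#-A-C#) is minor, so it is vi.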